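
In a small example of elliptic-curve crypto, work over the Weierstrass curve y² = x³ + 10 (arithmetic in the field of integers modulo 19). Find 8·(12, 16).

(8, 3)

Write P = (12, 16).
Repeated addition: build up to 8P.
2P: tangent at (12, 16): λ = (3·12² + 0)/(2·16) ≡ 14/13. 13⁻¹ ≡ 3 (mod 19) since 13·3 = 39 ≡ 1, so λ ≡ 14·3 ≡ 4.
  x = λ² - 12 - 12 = 16 - 24 ≡ 11; y = λ·(12 - 11) - 16 ≡ 7. → (11, 7)
3P: (11, 7) + (12, 16). λ = (16 - 7)/(12 - 11) ≡ 9/1 mod 19. 1⁻¹ ≡ 1 (mod 19), so λ ≡ 9.
  x = λ² - 11 - 12 = 81 - 23 ≡ 1; y = λ·(11 - 1) - 7 ≡ 7. → (1, 7)
4P: (1, 7) + (12, 16). λ = (16 - 7)/(12 - 1) ≡ 9/11 mod 19. 11⁻¹ ≡ 7 (mod 19), so λ ≡ 6.
  x = λ² - 1 - 12 = 36 - 13 ≡ 4; y = λ·(1 - 4) - 7 ≡ 13. → (4, 13)
5P: (4, 13) + (12, 16). λ = (16 - 13)/(12 - 4) ≡ 3/8 mod 19. 8⁻¹ ≡ 12 (mod 19) since 8·12 = 96 ≡ 1, so λ ≡ 17.
  x = λ² - 4 - 12 = 289 - 16 ≡ 7; y = λ·(4 - 7) - 13 ≡ 12. → (7, 12)
6P: (7, 12) + (12, 16). λ = (16 - 12)/(12 - 7) ≡ 4/5 mod 19. 5⁻¹ ≡ 4 (mod 19) since 5·4 = 20 ≡ 1, so λ ≡ 16.
  x = λ² - 7 - 12 = 256 - 19 ≡ 9; y = λ·(7 - 9) - 12 ≡ 13. → (9, 13)
7P: (9, 13) + (12, 16). λ = (16 - 13)/(12 - 9) ≡ 3/3 mod 19. 3⁻¹ ≡ 13 (mod 19) since 3·13 = 39 ≡ 1, so λ ≡ 1.
  x = λ² - 9 - 12 = 1 - 21 ≡ 18; y = λ·(9 - 18) - 13 ≡ 16. → (18, 16)
8P: (18, 16) + (12, 16). λ = (16 - 16)/(12 - 18) ≡ 0/13 mod 19. 13⁻¹ ≡ 3 (mod 19) since 13·3 = 39 ≡ 1, so λ ≡ 0.
  x = λ² - 18 - 12 = 0 - 30 ≡ 8; y = λ·(18 - 8) - 16 ≡ 3. → (8, 3)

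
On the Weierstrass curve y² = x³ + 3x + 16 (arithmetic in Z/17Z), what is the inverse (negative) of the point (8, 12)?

(8, 5)

-(8, 12) = (8, -12 mod 17) = (8, 5).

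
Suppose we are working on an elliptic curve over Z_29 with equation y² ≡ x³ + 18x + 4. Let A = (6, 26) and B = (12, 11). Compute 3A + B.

(19, 10)

First 3A:
Repeated addition: build up to 3A.
2A: tangent at (6, 26): λ = (3·6² + 18)/(2·26) ≡ 10/23. 23⁻¹ ≡ 24 (mod 29) since 23·24 = 552 ≡ 1, so λ ≡ 10·24 ≡ 8.
  x = λ² - 6 - 6 = 64 - 12 ≡ 23; y = λ·(6 - 23) - 26 ≡ 12. → (23, 12)
3A: (23, 12) + (6, 26). λ = (26 - 12)/(6 - 23) ≡ 14/12 mod 29. 12⁻¹ ≡ 17 (mod 29), so λ ≡ 6.
  x = λ² - 23 - 6 = 36 - 29 ≡ 7; y = λ·(23 - 7) - 12 ≡ 26. → (7, 26)
3A = (7, 26).
Finally 3A + B:
(7, 26) + (12, 11). λ = (11 - 26)/(12 - 7) ≡ 14/5 mod 29. 5⁻¹ ≡ 6 (mod 29), so λ ≡ 26.
  x = λ² - 7 - 12 = 676 - 19 ≡ 19; y = λ·(7 - 19) - 26 ≡ 10. → (19, 10)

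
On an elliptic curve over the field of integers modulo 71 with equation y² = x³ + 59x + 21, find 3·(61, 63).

(25, 9)

Write Q = (61, 63).
Repeated addition: build up to 3Q.
2Q: tangent at (61, 63): λ = (3·61² + 59)/(2·63) ≡ 4/55. 55⁻¹ ≡ 31 (mod 71), so λ ≡ 4·31 ≡ 53.
  x = λ² - 61 - 61 = 2809 - 122 ≡ 60; y = λ·(61 - 60) - 63 ≡ 61. → (60, 61)
3Q: (60, 61) + (61, 63). λ = (63 - 61)/(61 - 60) ≡ 2/1 mod 71. 1⁻¹ ≡ 1 (mod 71), so λ ≡ 2.
  x = λ² - 60 - 61 = 4 - 121 ≡ 25; y = λ·(60 - 25) - 61 ≡ 9. → (25, 9)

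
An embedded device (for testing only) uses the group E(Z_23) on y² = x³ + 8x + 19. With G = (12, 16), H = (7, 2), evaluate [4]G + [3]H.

First 4G:
Repeated addition: build up to 4G.
2G: tangent at (12, 16): λ = (3·12² + 8)/(2·16) ≡ 3/9. 9⁻¹ ≡ 18 (mod 23), so λ ≡ 3·18 ≡ 8.
  x = λ² - 12 - 12 = 64 - 24 ≡ 17; y = λ·(12 - 17) - 16 ≡ 13. → (17, 13)
3G: (17, 13) + (12, 16). λ = (16 - 13)/(12 - 17) ≡ 3/18 mod 23. 18⁻¹ ≡ 9 (mod 23) since 18·9 = 162 ≡ 1, so λ ≡ 4.
  x = λ² - 17 - 12 = 16 - 29 ≡ 10; y = λ·(17 - 10) - 13 ≡ 15. → (10, 15)
4G: (10, 15) + (12, 16). λ = (16 - 15)/(12 - 10) ≡ 1/2 mod 23. 2⁻¹ ≡ 12 (mod 23) since 2·12 = 24 ≡ 1, so λ ≡ 12.
  x = λ² - 10 - 12 = 144 - 22 ≡ 7; y = λ·(10 - 7) - 15 ≡ 21. → (7, 21)
4G = (7, 21).
Next 3H:
Repeated addition: build up to 3H.
2H: tangent at (7, 2): λ = (3·7² + 8)/(2·2) ≡ 17/4. 4⁻¹ ≡ 6 (mod 23) since 4·6 = 24 ≡ 1, so λ ≡ 17·6 ≡ 10.
  x = λ² - 7 - 7 = 100 - 14 ≡ 17; y = λ·(7 - 17) - 2 ≡ 13. → (17, 13)
3H: (17, 13) + (7, 2). λ = (2 - 13)/(7 - 17) ≡ 12/13 mod 23. 13⁻¹ ≡ 16 (mod 23), so λ ≡ 8.
  x = λ² - 17 - 7 = 64 - 24 ≡ 17; y = λ·(17 - 17) - 13 ≡ 10. → (17, 10)
3H = (17, 10).
Finally 4G + 3H:
(7, 21) + (17, 10). λ = (10 - 21)/(17 - 7) ≡ 12/10 mod 23. 10⁻¹ ≡ 7 (mod 23), so λ ≡ 15.
  x = λ² - 7 - 17 = 225 - 24 ≡ 17; y = λ·(7 - 17) - 21 ≡ 13. → (17, 13)

(17, 13)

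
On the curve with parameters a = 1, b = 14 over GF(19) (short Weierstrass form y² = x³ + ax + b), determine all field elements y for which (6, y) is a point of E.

none

x³ + 1x + 14 = 236 ≡ 8 (mod 19).
8 is a non-residue mod 19; no y exists.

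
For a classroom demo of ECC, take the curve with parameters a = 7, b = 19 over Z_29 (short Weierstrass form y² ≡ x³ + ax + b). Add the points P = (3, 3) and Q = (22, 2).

(3, 3) + (22, 2). λ = (2 - 3)/(22 - 3) ≡ 28/19 mod 29. 19⁻¹ ≡ 26 (mod 29), so λ ≡ 3.
  x = λ² - 3 - 22 = 9 - 25 ≡ 13; y = λ·(3 - 13) - 3 ≡ 25. → (13, 25)

(13, 25)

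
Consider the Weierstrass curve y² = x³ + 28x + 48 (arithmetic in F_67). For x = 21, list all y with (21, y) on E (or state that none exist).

none

x³ + 28x + 48 = 9897 ≡ 48 (mod 67).
48 is a non-residue mod 67; no y exists.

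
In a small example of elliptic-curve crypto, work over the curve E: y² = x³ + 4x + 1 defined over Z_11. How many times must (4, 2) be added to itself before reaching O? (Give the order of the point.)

2P: tangent at (4, 2): λ = (3·4² + 4)/(2·2) ≡ 8/4. 4⁻¹ ≡ 3 (mod 11), so λ ≡ 8·3 ≡ 2.
  x = λ² - 4 - 4 = 4 - 8 ≡ 7; y = λ·(4 - 7) - 2 ≡ 3. → (7, 3)
3P: (7, 3) + (4, 2). λ = (2 - 3)/(4 - 7) ≡ 10/8 mod 11. 8⁻¹ ≡ 7 (mod 11) since 8·7 = 56 ≡ 1, so λ ≡ 4.
  x = λ² - 7 - 4 = 16 - 11 ≡ 5; y = λ·(7 - 5) - 3 ≡ 5. → (5, 5)
4P: (5, 5) + (4, 2). λ = (2 - 5)/(4 - 5) ≡ 8/10 mod 11. 10⁻¹ ≡ 10 (mod 11), so λ ≡ 3.
  x = λ² - 5 - 4 = 9 - 9 ≡ 0; y = λ·(5 - 0) - 5 ≡ 10. → (0, 10)
5P: (0, 10) + (4, 2). λ = (2 - 10)/(4 - 0) ≡ 3/4 mod 11. 4⁻¹ ≡ 3 (mod 11), so λ ≡ 9.
  x = λ² - 0 - 4 = 81 - 4 ≡ 0; y = λ·(0 - 0) - 10 ≡ 1. → (0, 1)
6P: (0, 1) + (4, 2). λ = (2 - 1)/(4 - 0) ≡ 1/4 mod 11. 4⁻¹ ≡ 3 (mod 11), so λ ≡ 3.
  x = λ² - 0 - 4 = 9 - 4 ≡ 5; y = λ·(0 - 5) - 1 ≡ 6. → (5, 6)
7P: (5, 6) + (4, 2). λ = (2 - 6)/(4 - 5) ≡ 7/10 mod 11. 10⁻¹ ≡ 10 (mod 11) since 10·10 = 100 ≡ 1, so λ ≡ 4.
  x = λ² - 5 - 4 = 16 - 9 ≡ 7; y = λ·(5 - 7) - 6 ≡ 8. → (7, 8)
8P: (7, 8) + (4, 2). λ = (2 - 8)/(4 - 7) ≡ 5/8 mod 11. 8⁻¹ ≡ 7 (mod 11), so λ ≡ 2.
  x = λ² - 7 - 4 = 4 - 11 ≡ 4; y = λ·(7 - 4) - 8 ≡ 9. → (4, 9)
9P: (4, 9) + (4, 2): same x and y₁ ≡ -y₂, so the sum is O.
9P = O, so the order is 9.

9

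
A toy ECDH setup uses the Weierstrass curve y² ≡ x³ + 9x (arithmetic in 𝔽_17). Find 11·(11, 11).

Write Q = (11, 11).
Double-and-add on 11 = (1011)₂. Start with Q = (11, 11) for the leading 1-bit.
double: tangent at (11, 11): λ = (3·11² + 9)/(2·11) ≡ 15/5. 5⁻¹ ≡ 7 (mod 17), so λ ≡ 15·7 ≡ 3.
  x = λ² - 11 - 11 = 9 - 22 ≡ 4; y = λ·(11 - 4) - 11 ≡ 10. → (4, 10)
double: tangent at (4, 10): λ = (3·4² + 9)/(2·10) ≡ 6/3. 3⁻¹ ≡ 6 (mod 17) since 3·6 = 18 ≡ 1, so λ ≡ 6·6 ≡ 2.
  x = λ² - 4 - 4 = 4 - 8 ≡ 13; y = λ·(4 - 13) - 10 ≡ 6. → (13, 6)
add Q: (13, 6) + (11, 11). λ = (11 - 6)/(11 - 13) ≡ 5/15 mod 17. 15⁻¹ ≡ 8 (mod 17) since 15·8 = 120 ≡ 1, so λ ≡ 6.
  x = λ² - 13 - 11 = 36 - 24 ≡ 12; y = λ·(13 - 12) - 6 ≡ 0. → (12, 0)
double: (12, 0) + (12, 0): same x and y₁ ≡ -y₂, so the sum is 𝒪.
add Q: 𝒪 + (11, 11) = (11, 11) (identity).

(11, 11)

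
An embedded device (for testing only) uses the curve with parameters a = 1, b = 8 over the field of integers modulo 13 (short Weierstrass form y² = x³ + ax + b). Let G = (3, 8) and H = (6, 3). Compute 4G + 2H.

(3, 5)

First 4G:
Double-and-add on 4 = (100)₂. Start with G = (3, 8) for the leading 1-bit.
double: tangent at (3, 8): λ = (3·3² + 1)/(2·8) ≡ 2/3. 3⁻¹ ≡ 9 (mod 13), so λ ≡ 2·9 ≡ 5.
  x = λ² - 3 - 3 = 25 - 6 ≡ 6; y = λ·(3 - 6) - 8 ≡ 3. → (6, 3)
double: tangent at (6, 3): λ = (3·6² + 1)/(2·3) ≡ 5/6. 6⁻¹ ≡ 11 (mod 13), so λ ≡ 5·11 ≡ 3.
  x = λ² - 6 - 6 = 9 - 12 ≡ 10; y = λ·(6 - 10) - 3 ≡ 11. → (10, 11)
4G = (10, 11).
Next 2H:
Repeated addition: build up to 2H.
2H: tangent at (6, 3): λ = (3·6² + 1)/(2·3) ≡ 5/6. 6⁻¹ ≡ 11 (mod 13), so λ ≡ 5·11 ≡ 3.
  x = λ² - 6 - 6 = 9 - 12 ≡ 10; y = λ·(6 - 10) - 3 ≡ 11. → (10, 11)
2H = (10, 11).
Finally 4G + 2H:
tangent at (10, 11): λ = (3·10² + 1)/(2·11) ≡ 2/9. 9⁻¹ ≡ 3 (mod 13) since 9·3 = 27 ≡ 1, so λ ≡ 2·3 ≡ 6.
  x = λ² - 10 - 10 = 36 - 20 ≡ 3; y = λ·(10 - 3) - 11 ≡ 5. → (3, 5)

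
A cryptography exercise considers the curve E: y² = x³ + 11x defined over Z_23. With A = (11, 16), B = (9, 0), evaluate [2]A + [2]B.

(4, 4)

First 2A:
Repeated addition: build up to 2A.
2A: tangent at (11, 16): λ = (3·11² + 11)/(2·16) ≡ 6/9. 9⁻¹ ≡ 18 (mod 23) since 9·18 = 162 ≡ 1, so λ ≡ 6·18 ≡ 16.
  x = λ² - 11 - 11 = 256 - 22 ≡ 4; y = λ·(11 - 4) - 16 ≡ 4. → (4, 4)
2A = (4, 4).
Next 2B:
Repeated addition: build up to 2B.
2B: (9, 0) + (9, 0): same x and y₁ ≡ -y₂, so the sum is 𝒪.
2B = 𝒪.
Finally 2A + 2B:
(4, 4) + 𝒪 = (4, 4) (identity).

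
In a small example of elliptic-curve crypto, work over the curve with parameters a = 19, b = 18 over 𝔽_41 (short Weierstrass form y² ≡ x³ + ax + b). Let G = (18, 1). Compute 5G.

(18, 40)

Double-and-add on 5 = (101)₂. Start with G = (18, 1) for the leading 1-bit.
double: tangent at (18, 1): λ = (3·18² + 19)/(2·1) ≡ 7/2. 2⁻¹ ≡ 21 (mod 41) since 2·21 = 42 ≡ 1, so λ ≡ 7·21 ≡ 24.
  x = λ² - 18 - 18 = 576 - 36 ≡ 7; y = λ·(18 - 7) - 1 ≡ 17. → (7, 17)
double: tangent at (7, 17): λ = (3·7² + 19)/(2·17) ≡ 2/34. 34⁻¹ ≡ 35 (mod 41), so λ ≡ 2·35 ≡ 29.
  x = λ² - 7 - 7 = 841 - 14 ≡ 7; y = λ·(7 - 7) - 17 ≡ 24. → (7, 24)
add G: (7, 24) + (18, 1). λ = (1 - 24)/(18 - 7) ≡ 18/11 mod 41. 11⁻¹ ≡ 15 (mod 41), so λ ≡ 24.
  x = λ² - 7 - 18 = 576 - 25 ≡ 18; y = λ·(7 - 18) - 24 ≡ 40. → (18, 40)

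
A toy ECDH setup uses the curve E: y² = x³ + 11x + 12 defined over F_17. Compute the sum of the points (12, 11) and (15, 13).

(15, 4)

(12, 11) + (15, 13). λ = (13 - 11)/(15 - 12) ≡ 2/3 mod 17. 3⁻¹ ≡ 6 (mod 17) since 3·6 = 18 ≡ 1, so λ ≡ 12.
  x = λ² - 12 - 15 = 144 - 27 ≡ 15; y = λ·(12 - 15) - 11 ≡ 4. → (15, 4)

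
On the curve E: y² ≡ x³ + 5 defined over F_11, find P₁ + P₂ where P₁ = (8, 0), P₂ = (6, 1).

(0, 7)

(8, 0) + (6, 1). λ = (1 - 0)/(6 - 8) ≡ 1/9 mod 11. 9⁻¹ ≡ 5 (mod 11), so λ ≡ 5.
  x = λ² - 8 - 6 = 25 - 14 ≡ 0; y = λ·(8 - 0) - 0 ≡ 7. → (0, 7)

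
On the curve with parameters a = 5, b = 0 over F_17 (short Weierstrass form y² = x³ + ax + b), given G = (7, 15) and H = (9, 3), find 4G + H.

First 4G:
Repeated addition: build up to 4G.
2G: tangent at (7, 15): λ = (3·7² + 5)/(2·15) ≡ 16/13. 13⁻¹ ≡ 4 (mod 17), so λ ≡ 16·4 ≡ 13.
  x = λ² - 7 - 7 = 169 - 14 ≡ 2; y = λ·(7 - 2) - 15 ≡ 16. → (2, 16)
3G: (2, 16) + (7, 15). λ = (15 - 16)/(7 - 2) ≡ 16/5 mod 17. 5⁻¹ ≡ 7 (mod 17), so λ ≡ 10.
  x = λ² - 2 - 7 = 100 - 9 ≡ 6; y = λ·(2 - 6) - 16 ≡ 12. → (6, 12)
4G: (6, 12) + (7, 15). λ = (15 - 12)/(7 - 6) ≡ 3/1 mod 17. 1⁻¹ ≡ 1 (mod 17), so λ ≡ 3.
  x = λ² - 6 - 7 = 9 - 13 ≡ 13; y = λ·(6 - 13) - 12 ≡ 1. → (13, 1)
4G = (13, 1).
Finally 4G + H:
(13, 1) + (9, 3). λ = (3 - 1)/(9 - 13) ≡ 2/13 mod 17. 13⁻¹ ≡ 4 (mod 17) since 13·4 = 52 ≡ 1, so λ ≡ 8.
  x = λ² - 13 - 9 = 64 - 22 ≡ 8; y = λ·(13 - 8) - 1 ≡ 5. → (8, 5)

(8, 5)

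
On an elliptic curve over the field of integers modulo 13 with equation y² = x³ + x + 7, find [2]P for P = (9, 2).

(11, 6)

tangent at (9, 2): λ = (3·9² + 1)/(2·2) ≡ 10/4. 4⁻¹ ≡ 10 (mod 13) since 4·10 = 40 ≡ 1, so λ ≡ 10·10 ≡ 9.
  x = λ² - 9 - 9 = 81 - 18 ≡ 11; y = λ·(9 - 11) - 2 ≡ 6. → (11, 6)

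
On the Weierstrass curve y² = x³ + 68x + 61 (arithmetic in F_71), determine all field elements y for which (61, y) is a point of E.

none

x³ + 68x + 61 = 231190 ≡ 14 (mod 71).
14 is a non-residue mod 71; no y exists.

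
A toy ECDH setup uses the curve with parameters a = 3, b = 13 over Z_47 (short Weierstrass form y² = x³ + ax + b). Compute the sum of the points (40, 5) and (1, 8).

(40, 5) + (1, 8). λ = (8 - 5)/(1 - 40) ≡ 3/8 mod 47. 8⁻¹ ≡ 6 (mod 47), so λ ≡ 18.
  x = λ² - 40 - 1 = 324 - 41 ≡ 1; y = λ·(40 - 1) - 5 ≡ 39. → (1, 39)

(1, 39)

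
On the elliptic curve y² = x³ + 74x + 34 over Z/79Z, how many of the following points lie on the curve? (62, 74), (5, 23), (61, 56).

(62, 74): 74² ≡ 25, rhs ≡ 25 → on.
(5, 23): 23² ≡ 55, rhs ≡ 55 → on.
(61, 56): 56² ≡ 55, rhs ≡ 59 → off.

2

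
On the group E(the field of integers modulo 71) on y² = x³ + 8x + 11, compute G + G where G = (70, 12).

(26, 20)

tangent at (70, 12): λ = (3·70² + 8)/(2·12) ≡ 11/24. 24⁻¹ ≡ 3 (mod 71), so λ ≡ 11·3 ≡ 33.
  x = λ² - 70 - 70 = 1089 - 140 ≡ 26; y = λ·(70 - 26) - 12 ≡ 20. → (26, 20)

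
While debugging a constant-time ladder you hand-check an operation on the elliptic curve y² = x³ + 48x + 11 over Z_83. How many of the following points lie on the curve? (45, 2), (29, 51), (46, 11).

(45, 2): 2² ≡ 4, rhs ≡ 4 → on.
(29, 51): 51² ≡ 28, rhs ≡ 62 → off.
(46, 11): 11² ≡ 38, rhs ≡ 38 → on.

2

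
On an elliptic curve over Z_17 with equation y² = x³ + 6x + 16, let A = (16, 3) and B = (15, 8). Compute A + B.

(11, 6)

(16, 3) + (15, 8). λ = (8 - 3)/(15 - 16) ≡ 5/16 mod 17. 16⁻¹ ≡ 16 (mod 17), so λ ≡ 12.
  x = λ² - 16 - 15 = 144 - 31 ≡ 11; y = λ·(16 - 11) - 3 ≡ 6. → (11, 6)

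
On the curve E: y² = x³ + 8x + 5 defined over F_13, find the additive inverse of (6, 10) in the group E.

(6, 3)

-(6, 10) = (6, -10 mod 13) = (6, 3).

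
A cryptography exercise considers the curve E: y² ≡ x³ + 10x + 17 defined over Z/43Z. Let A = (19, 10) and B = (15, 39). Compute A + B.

(32, 9)

(19, 10) + (15, 39). λ = (39 - 10)/(15 - 19) ≡ 29/39 mod 43. 39⁻¹ ≡ 32 (mod 43) since 39·32 = 1248 ≡ 1, so λ ≡ 25.
  x = λ² - 19 - 15 = 625 - 34 ≡ 32; y = λ·(19 - 32) - 10 ≡ 9. → (32, 9)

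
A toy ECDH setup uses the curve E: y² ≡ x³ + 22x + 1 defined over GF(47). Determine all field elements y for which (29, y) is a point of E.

20, 27

x³ + 22x + 1 = 25028 ≡ 24 (mod 47).
Square roots of 24 mod 47: 20 and 27 (since 20² = 400 ≡ 24).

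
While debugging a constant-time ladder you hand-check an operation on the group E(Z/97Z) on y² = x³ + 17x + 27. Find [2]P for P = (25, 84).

(55, 77)

tangent at (25, 84): λ = (3·25² + 17)/(2·84) ≡ 49/71. 71⁻¹ ≡ 41 (mod 97), so λ ≡ 49·41 ≡ 69.
  x = λ² - 25 - 25 = 4761 - 50 ≡ 55; y = λ·(25 - 55) - 84 ≡ 77. → (55, 77)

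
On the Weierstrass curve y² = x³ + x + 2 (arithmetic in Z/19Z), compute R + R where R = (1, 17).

(18, 0)

tangent at (1, 17): λ = (3·1² + 1)/(2·17) ≡ 4/15. 15⁻¹ ≡ 14 (mod 19), so λ ≡ 4·14 ≡ 18.
  x = λ² - 1 - 1 = 324 - 2 ≡ 18; y = λ·(1 - 18) - 17 ≡ 0. → (18, 0)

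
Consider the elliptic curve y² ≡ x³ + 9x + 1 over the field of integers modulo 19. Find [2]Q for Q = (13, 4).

(16, 2)

tangent at (13, 4): λ = (3·13² + 9)/(2·4) ≡ 3/8. 8⁻¹ ≡ 12 (mod 19), so λ ≡ 3·12 ≡ 17.
  x = λ² - 13 - 13 = 289 - 26 ≡ 16; y = λ·(13 - 16) - 4 ≡ 2. → (16, 2)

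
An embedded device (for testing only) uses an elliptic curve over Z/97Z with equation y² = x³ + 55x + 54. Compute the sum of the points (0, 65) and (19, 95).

(77, 84)

(0, 65) + (19, 95). λ = (95 - 65)/(19 - 0) ≡ 30/19 mod 97. 19⁻¹ ≡ 46 (mod 97), so λ ≡ 22.
  x = λ² - 0 - 19 = 484 - 19 ≡ 77; y = λ·(0 - 77) - 65 ≡ 84. → (77, 84)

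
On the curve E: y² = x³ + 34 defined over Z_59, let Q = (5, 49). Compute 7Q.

(8, 29)

Double-and-add on 7 = (111)₂. Start with Q = (5, 49) for the leading 1-bit.
double: tangent at (5, 49): λ = (3·5² + 0)/(2·49) ≡ 16/39. 39⁻¹ ≡ 56 (mod 59), so λ ≡ 16·56 ≡ 11.
  x = λ² - 5 - 5 = 121 - 10 ≡ 52; y = λ·(5 - 52) - 49 ≡ 24. → (52, 24)
add Q: (52, 24) + (5, 49). λ = (49 - 24)/(5 - 52) ≡ 25/12 mod 59. 12⁻¹ ≡ 5 (mod 59), so λ ≡ 7.
  x = λ² - 52 - 5 = 49 - 57 ≡ 51; y = λ·(52 - 51) - 24 ≡ 42. → (51, 42)
double: tangent at (51, 42): λ = (3·51² + 0)/(2·42) ≡ 15/25. 25⁻¹ ≡ 26 (mod 59), so λ ≡ 15·26 ≡ 36.
  x = λ² - 51 - 51 = 1296 - 102 ≡ 14; y = λ·(51 - 14) - 42 ≡ 51. → (14, 51)
add Q: (14, 51) + (5, 49). λ = (49 - 51)/(5 - 14) ≡ 57/50 mod 59. 50⁻¹ ≡ 13 (mod 59) since 50·13 = 650 ≡ 1, so λ ≡ 33.
  x = λ² - 14 - 5 = 1089 - 19 ≡ 8; y = λ·(14 - 8) - 51 ≡ 29. → (8, 29)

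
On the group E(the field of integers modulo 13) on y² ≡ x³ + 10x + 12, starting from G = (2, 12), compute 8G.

Double-and-add on 8 = (1000)₂. Start with G = (2, 12) for the leading 1-bit.
double: tangent at (2, 12): λ = (3·2² + 10)/(2·12) ≡ 9/11. 11⁻¹ ≡ 6 (mod 13), so λ ≡ 9·6 ≡ 2.
  x = λ² - 2 - 2 = 4 - 4 ≡ 0; y = λ·(2 - 0) - 12 ≡ 5. → (0, 5)
double: tangent at (0, 5): λ = (3·0² + 10)/(2·5) ≡ 10/10. 10⁻¹ ≡ 4 (mod 13) since 10·4 = 40 ≡ 1, so λ ≡ 10·4 ≡ 1.
  x = λ² - 0 - 0 = 1 - 0 ≡ 1; y = λ·(0 - 1) - 5 ≡ 7. → (1, 7)
double: tangent at (1, 7): λ = (3·1² + 10)/(2·7) ≡ 0/1. 1⁻¹ ≡ 1 (mod 13), so λ ≡ 0·1 ≡ 0.
  x = λ² - 1 - 1 = 0 - 2 ≡ 11; y = λ·(1 - 11) - 7 ≡ 6. → (11, 6)

(11, 6)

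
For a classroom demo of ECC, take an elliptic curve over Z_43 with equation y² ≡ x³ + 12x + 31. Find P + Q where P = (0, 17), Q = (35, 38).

(29, 0)

(0, 17) + (35, 38). λ = (38 - 17)/(35 - 0) ≡ 21/35 mod 43. 35⁻¹ ≡ 16 (mod 43), so λ ≡ 35.
  x = λ² - 0 - 35 = 1225 - 35 ≡ 29; y = λ·(0 - 29) - 17 ≡ 0. → (29, 0)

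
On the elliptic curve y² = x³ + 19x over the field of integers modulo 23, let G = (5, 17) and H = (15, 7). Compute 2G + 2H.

(4, 18)

First 2G:
Repeated addition: build up to 2G.
2G: tangent at (5, 17): λ = (3·5² + 19)/(2·17) ≡ 2/11. 11⁻¹ ≡ 21 (mod 23), so λ ≡ 2·21 ≡ 19.
  x = λ² - 5 - 5 = 361 - 10 ≡ 6; y = λ·(5 - 6) - 17 ≡ 10. → (6, 10)
2G = (6, 10).
Next 2H:
Repeated addition: build up to 2H.
2H: tangent at (15, 7): λ = (3·15² + 19)/(2·7) ≡ 4/14. 14⁻¹ ≡ 5 (mod 23), so λ ≡ 4·5 ≡ 20.
  x = λ² - 15 - 15 = 400 - 30 ≡ 2; y = λ·(15 - 2) - 7 ≡ 0. → (2, 0)
2H = (2, 0).
Finally 2G + 2H:
(6, 10) + (2, 0). λ = (0 - 10)/(2 - 6) ≡ 13/19 mod 23. 19⁻¹ ≡ 17 (mod 23) since 19·17 = 323 ≡ 1, so λ ≡ 14.
  x = λ² - 6 - 2 = 196 - 8 ≡ 4; y = λ·(6 - 4) - 10 ≡ 18. → (4, 18)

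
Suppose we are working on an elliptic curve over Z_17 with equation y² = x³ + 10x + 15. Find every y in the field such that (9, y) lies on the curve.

x³ + 10x + 15 = 834 ≡ 1 (mod 17).
Square roots of 1 mod 17: 1 and 16 (since 1² = 1 ≡ 1).

1, 16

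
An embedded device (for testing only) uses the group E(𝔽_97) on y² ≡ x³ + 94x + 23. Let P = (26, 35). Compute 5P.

Double-and-add on 5 = (101)₂. Start with P = (26, 35) for the leading 1-bit.
double: tangent at (26, 35): λ = (3·26² + 94)/(2·35) ≡ 85/70. 70⁻¹ ≡ 79 (mod 97) since 70·79 = 5530 ≡ 1, so λ ≡ 85·79 ≡ 22.
  x = λ² - 26 - 26 = 484 - 52 ≡ 44; y = λ·(26 - 44) - 35 ≡ 54. → (44, 54)
double: tangent at (44, 54): λ = (3·44² + 94)/(2·54) ≡ 82/11. 11⁻¹ ≡ 53 (mod 97) since 11·53 = 583 ≡ 1, so λ ≡ 82·53 ≡ 78.
  x = λ² - 44 - 44 = 6084 - 88 ≡ 79; y = λ·(44 - 79) - 54 ≡ 29. → (79, 29)
add P: (79, 29) + (26, 35). λ = (35 - 29)/(26 - 79) ≡ 6/44 mod 97. 44⁻¹ ≡ 86 (mod 97), so λ ≡ 31.
  x = λ² - 79 - 26 = 961 - 105 ≡ 80; y = λ·(79 - 80) - 29 ≡ 37. → (80, 37)

(80, 37)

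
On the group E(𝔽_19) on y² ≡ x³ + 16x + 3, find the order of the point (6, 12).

2P: tangent at (6, 12): λ = (3·6² + 16)/(2·12) ≡ 10/5. 5⁻¹ ≡ 4 (mod 19), so λ ≡ 10·4 ≡ 2.
  x = λ² - 6 - 6 = 4 - 12 ≡ 11; y = λ·(6 - 11) - 12 ≡ 16. → (11, 16)
3P: (11, 16) + (6, 12). λ = (12 - 16)/(6 - 11) ≡ 15/14 mod 19. 14⁻¹ ≡ 15 (mod 19), so λ ≡ 16.
  x = λ² - 11 - 6 = 256 - 17 ≡ 11; y = λ·(11 - 11) - 16 ≡ 3. → (11, 3)
4P: (11, 3) + (6, 12). λ = (12 - 3)/(6 - 11) ≡ 9/14 mod 19. 14⁻¹ ≡ 15 (mod 19) since 14·15 = 210 ≡ 1, so λ ≡ 2.
  x = λ² - 11 - 6 = 4 - 17 ≡ 6; y = λ·(11 - 6) - 3 ≡ 7. → (6, 7)
5P: (6, 7) + (6, 12): same x and y₁ ≡ -y₂, so the sum is O.
5P = O, so the order is 5.

5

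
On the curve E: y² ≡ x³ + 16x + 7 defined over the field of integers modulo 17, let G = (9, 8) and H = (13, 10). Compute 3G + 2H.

First 3G:
Repeated addition: build up to 3G.
2G: tangent at (9, 8): λ = (3·9² + 16)/(2·8) ≡ 4/16. 16⁻¹ ≡ 16 (mod 17) since 16·16 = 256 ≡ 1, so λ ≡ 4·16 ≡ 13.
  x = λ² - 9 - 9 = 169 - 18 ≡ 15; y = λ·(9 - 15) - 8 ≡ 16. → (15, 16)
3G: (15, 16) + (9, 8). λ = (8 - 16)/(9 - 15) ≡ 9/11 mod 17. 11⁻¹ ≡ 14 (mod 17), so λ ≡ 7.
  x = λ² - 15 - 9 = 49 - 24 ≡ 8; y = λ·(15 - 8) - 16 ≡ 16. → (8, 16)
3G = (8, 16).
Next 2H:
Repeated addition: build up to 2H.
2H: tangent at (13, 10): λ = (3·13² + 16)/(2·10) ≡ 13/3. 3⁻¹ ≡ 6 (mod 17) since 3·6 = 18 ≡ 1, so λ ≡ 13·6 ≡ 10.
  x = λ² - 13 - 13 = 100 - 26 ≡ 6; y = λ·(13 - 6) - 10 ≡ 9. → (6, 9)
2H = (6, 9).
Finally 3G + 2H:
(8, 16) + (6, 9). λ = (9 - 16)/(6 - 8) ≡ 10/15 mod 17. 15⁻¹ ≡ 8 (mod 17), so λ ≡ 12.
  x = λ² - 8 - 6 = 144 - 14 ≡ 11; y = λ·(8 - 11) - 16 ≡ 16. → (11, 16)

(11, 16)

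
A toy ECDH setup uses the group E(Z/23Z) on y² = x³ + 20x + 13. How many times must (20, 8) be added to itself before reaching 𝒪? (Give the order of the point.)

2P: tangent at (20, 8): λ = (3·20² + 20)/(2·8) ≡ 1/16. 16⁻¹ ≡ 13 (mod 23), so λ ≡ 1·13 ≡ 13.
  x = λ² - 20 - 20 = 169 - 40 ≡ 14; y = λ·(20 - 14) - 8 ≡ 1. → (14, 1)
3P: (14, 1) + (20, 8). λ = (8 - 1)/(20 - 14) ≡ 7/6 mod 23. 6⁻¹ ≡ 4 (mod 23) since 6·4 = 24 ≡ 1, so λ ≡ 5.
  x = λ² - 14 - 20 = 25 - 34 ≡ 14; y = λ·(14 - 14) - 1 ≡ 22. → (14, 22)
4P: (14, 22) + (20, 8). λ = (8 - 22)/(20 - 14) ≡ 9/6 mod 23. 6⁻¹ ≡ 4 (mod 23) since 6·4 = 24 ≡ 1, so λ ≡ 13.
  x = λ² - 14 - 20 = 169 - 34 ≡ 20; y = λ·(14 - 20) - 22 ≡ 15. → (20, 15)
5P: (20, 15) + (20, 8): same x and y₁ ≡ -y₂, so the sum is 𝒪.
5P = 𝒪, so the order is 5.

5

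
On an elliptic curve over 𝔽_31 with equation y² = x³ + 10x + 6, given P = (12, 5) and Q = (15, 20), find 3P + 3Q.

(13, 15)

First 3P:
Repeated addition: build up to 3P.
2P: tangent at (12, 5): λ = (3·12² + 10)/(2·5) ≡ 8/10. 10⁻¹ ≡ 28 (mod 31) since 10·28 = 280 ≡ 1, so λ ≡ 8·28 ≡ 7.
  x = λ² - 12 - 12 = 49 - 24 ≡ 25; y = λ·(12 - 25) - 5 ≡ 28. → (25, 28)
3P: (25, 28) + (12, 5). λ = (5 - 28)/(12 - 25) ≡ 8/18 mod 31. 18⁻¹ ≡ 19 (mod 31), so λ ≡ 28.
  x = λ² - 25 - 12 = 784 - 37 ≡ 3; y = λ·(25 - 3) - 28 ≡ 30. → (3, 30)
3P = (3, 30).
Next 3Q:
Repeated addition: build up to 3Q.
2Q: tangent at (15, 20): λ = (3·15² + 10)/(2·20) ≡ 3/9. 9⁻¹ ≡ 7 (mod 31) since 9·7 = 63 ≡ 1, so λ ≡ 3·7 ≡ 21.
  x = λ² - 15 - 15 = 441 - 30 ≡ 8; y = λ·(15 - 8) - 20 ≡ 3. → (8, 3)
3Q: (8, 3) + (15, 20). λ = (20 - 3)/(15 - 8) ≡ 17/7 mod 31. 7⁻¹ ≡ 9 (mod 31) since 7·9 = 63 ≡ 1, so λ ≡ 29.
  x = λ² - 8 - 15 = 841 - 23 ≡ 12; y = λ·(8 - 12) - 3 ≡ 5. → (12, 5)
3Q = (12, 5).
Finally 3P + 3Q:
(3, 30) + (12, 5). λ = (5 - 30)/(12 - 3) ≡ 6/9 mod 31. 9⁻¹ ≡ 7 (mod 31), so λ ≡ 11.
  x = λ² - 3 - 12 = 121 - 15 ≡ 13; y = λ·(3 - 13) - 30 ≡ 15. → (13, 15)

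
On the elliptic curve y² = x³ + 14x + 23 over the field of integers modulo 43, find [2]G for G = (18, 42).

(20, 41)

tangent at (18, 42): λ = (3·18² + 14)/(2·42) ≡ 40/41. 41⁻¹ ≡ 21 (mod 43), so λ ≡ 40·21 ≡ 23.
  x = λ² - 18 - 18 = 529 - 36 ≡ 20; y = λ·(18 - 20) - 42 ≡ 41. → (20, 41)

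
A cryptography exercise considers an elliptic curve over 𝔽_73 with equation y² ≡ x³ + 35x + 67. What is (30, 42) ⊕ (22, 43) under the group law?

(30, 42) + (22, 43). λ = (43 - 42)/(22 - 30) ≡ 1/65 mod 73. 65⁻¹ ≡ 9 (mod 73) since 65·9 = 585 ≡ 1, so λ ≡ 9.
  x = λ² - 30 - 22 = 81 - 52 ≡ 29; y = λ·(30 - 29) - 42 ≡ 40. → (29, 40)

(29, 40)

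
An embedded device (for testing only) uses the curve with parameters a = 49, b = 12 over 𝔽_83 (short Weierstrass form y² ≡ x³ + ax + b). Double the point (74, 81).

(35, 60)

tangent at (74, 81): λ = (3·74² + 49)/(2·81) ≡ 43/79. 79⁻¹ ≡ 62 (mod 83), so λ ≡ 43·62 ≡ 10.
  x = λ² - 74 - 74 = 100 - 148 ≡ 35; y = λ·(74 - 35) - 81 ≡ 60. → (35, 60)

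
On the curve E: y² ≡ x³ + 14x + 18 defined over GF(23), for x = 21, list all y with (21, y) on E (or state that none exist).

x³ + 14x + 18 = 9573 ≡ 5 (mod 23).
5 is a non-residue mod 23; no y exists.

none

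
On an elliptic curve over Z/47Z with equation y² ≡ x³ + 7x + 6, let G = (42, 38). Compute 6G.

(5, 42)

Repeated addition: build up to 6G.
2G: tangent at (42, 38): λ = (3·42² + 7)/(2·38) ≡ 35/29. 29⁻¹ ≡ 13 (mod 47), so λ ≡ 35·13 ≡ 32.
  x = λ² - 42 - 42 = 1024 - 84 ≡ 0; y = λ·(42 - 0) - 38 ≡ 37. → (0, 37)
3G: (0, 37) + (42, 38). λ = (38 - 37)/(42 - 0) ≡ 1/42 mod 47. 42⁻¹ ≡ 28 (mod 47) since 42·28 = 1176 ≡ 1, so λ ≡ 28.
  x = λ² - 0 - 42 = 784 - 42 ≡ 37; y = λ·(0 - 37) - 37 ≡ 8. → (37, 8)
4G: (37, 8) + (42, 38). λ = (38 - 8)/(42 - 37) ≡ 30/5 mod 47. 5⁻¹ ≡ 19 (mod 47) since 5·19 = 95 ≡ 1, so λ ≡ 6.
  x = λ² - 37 - 42 = 36 - 79 ≡ 4; y = λ·(37 - 4) - 8 ≡ 2. → (4, 2)
5G: (4, 2) + (42, 38). λ = (38 - 2)/(42 - 4) ≡ 36/38 mod 47. 38⁻¹ ≡ 26 (mod 47) since 38·26 = 988 ≡ 1, so λ ≡ 43.
  x = λ² - 4 - 42 = 1849 - 46 ≡ 17; y = λ·(4 - 17) - 2 ≡ 3. → (17, 3)
6G: (17, 3) + (42, 38). λ = (38 - 3)/(42 - 17) ≡ 35/25 mod 47. 25⁻¹ ≡ 32 (mod 47), so λ ≡ 39.
  x = λ² - 17 - 42 = 1521 - 59 ≡ 5; y = λ·(17 - 5) - 3 ≡ 42. → (5, 42)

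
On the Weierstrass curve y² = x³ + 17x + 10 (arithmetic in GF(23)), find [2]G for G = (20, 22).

tangent at (20, 22): λ = (3·20² + 17)/(2·22) ≡ 21/21. 21⁻¹ ≡ 11 (mod 23) since 21·11 = 231 ≡ 1, so λ ≡ 21·11 ≡ 1.
  x = λ² - 20 - 20 = 1 - 40 ≡ 7; y = λ·(20 - 7) - 22 ≡ 14. → (7, 14)

(7, 14)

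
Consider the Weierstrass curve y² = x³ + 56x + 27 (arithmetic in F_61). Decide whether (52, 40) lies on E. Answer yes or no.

y² = 40² ≡ 14; x³ + 56x + 27 = 143547 ≡ 14 (mod 61). 14 = 14.

yes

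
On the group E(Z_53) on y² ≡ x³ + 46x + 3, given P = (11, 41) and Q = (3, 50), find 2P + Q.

(45, 36)

First 2P:
Repeated addition: build up to 2P.
2P: tangent at (11, 41): λ = (3·11² + 46)/(2·41) ≡ 38/29. 29⁻¹ ≡ 11 (mod 53), so λ ≡ 38·11 ≡ 47.
  x = λ² - 11 - 11 = 2209 - 22 ≡ 14; y = λ·(11 - 14) - 41 ≡ 30. → (14, 30)
2P = (14, 30).
Finally 2P + Q:
(14, 30) + (3, 50). λ = (50 - 30)/(3 - 14) ≡ 20/42 mod 53. 42⁻¹ ≡ 24 (mod 53) since 42·24 = 1008 ≡ 1, so λ ≡ 3.
  x = λ² - 14 - 3 = 9 - 17 ≡ 45; y = λ·(14 - 45) - 30 ≡ 36. → (45, 36)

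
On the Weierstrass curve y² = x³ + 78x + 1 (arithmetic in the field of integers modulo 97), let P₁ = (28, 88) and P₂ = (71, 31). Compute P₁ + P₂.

(6, 43)

(28, 88) + (71, 31). λ = (31 - 88)/(71 - 28) ≡ 40/43 mod 97. 43⁻¹ ≡ 88 (mod 97), so λ ≡ 28.
  x = λ² - 28 - 71 = 784 - 99 ≡ 6; y = λ·(28 - 6) - 88 ≡ 43. → (6, 43)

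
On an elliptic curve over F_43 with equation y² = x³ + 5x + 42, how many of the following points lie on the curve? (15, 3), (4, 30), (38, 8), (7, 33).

3

(15, 3): 3² ≡ 9, rhs ≡ 9 → on.
(4, 30): 30² ≡ 40, rhs ≡ 40 → on.
(38, 8): 8² ≡ 21, rhs ≡ 21 → on.
(7, 33): 33² ≡ 14, rhs ≡ 33 → off.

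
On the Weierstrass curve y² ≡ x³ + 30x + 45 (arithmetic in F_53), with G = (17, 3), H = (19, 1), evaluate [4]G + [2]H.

First 4G:
Double-and-add on 4 = (100)₂. Start with G = (17, 3) for the leading 1-bit.
double: tangent at (17, 3): λ = (3·17² + 30)/(2·3) ≡ 49/6. 6⁻¹ ≡ 9 (mod 53) since 6·9 = 54 ≡ 1, so λ ≡ 49·9 ≡ 17.
  x = λ² - 17 - 17 = 289 - 34 ≡ 43; y = λ·(17 - 43) - 3 ≡ 32. → (43, 32)
double: tangent at (43, 32): λ = (3·43² + 30)/(2·32) ≡ 12/11. 11⁻¹ ≡ 29 (mod 53), so λ ≡ 12·29 ≡ 30.
  x = λ² - 43 - 43 = 900 - 86 ≡ 19; y = λ·(43 - 19) - 32 ≡ 52. → (19, 52)
4G = (19, 52).
Next 2H:
Repeated addition: build up to 2H.
2H: tangent at (19, 1): λ = (3·19² + 30)/(2·1) ≡ 0/2. 2⁻¹ ≡ 27 (mod 53), so λ ≡ 0·27 ≡ 0.
  x = λ² - 19 - 19 = 0 - 38 ≡ 15; y = λ·(19 - 15) - 1 ≡ 52. → (15, 52)
2H = (15, 52).
Finally 4G + 2H:
(19, 52) + (15, 52). λ = (52 - 52)/(15 - 19) ≡ 0/49 mod 53. 49⁻¹ ≡ 13 (mod 53) since 49·13 = 637 ≡ 1, so λ ≡ 0.
  x = λ² - 19 - 15 = 0 - 34 ≡ 19; y = λ·(19 - 19) - 52 ≡ 1. → (19, 1)

(19, 1)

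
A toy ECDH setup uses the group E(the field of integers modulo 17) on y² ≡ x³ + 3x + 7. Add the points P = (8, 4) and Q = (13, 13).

(8, 4) + (13, 13). λ = (13 - 4)/(13 - 8) ≡ 9/5 mod 17. 5⁻¹ ≡ 7 (mod 17), so λ ≡ 12.
  x = λ² - 8 - 13 = 144 - 21 ≡ 4; y = λ·(8 - 4) - 4 ≡ 10. → (4, 10)

(4, 10)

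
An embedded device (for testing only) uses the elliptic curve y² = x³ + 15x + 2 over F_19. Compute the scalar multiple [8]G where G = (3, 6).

Repeated addition: build up to 8G.
2G: tangent at (3, 6): λ = (3·3² + 15)/(2·6) ≡ 4/12. 12⁻¹ ≡ 8 (mod 19), so λ ≡ 4·8 ≡ 13.
  x = λ² - 3 - 3 = 169 - 6 ≡ 11; y = λ·(3 - 11) - 6 ≡ 4. → (11, 4)
3G: (11, 4) + (3, 6). λ = (6 - 4)/(3 - 11) ≡ 2/11 mod 19. 11⁻¹ ≡ 7 (mod 19) since 11·7 = 77 ≡ 1, so λ ≡ 14.
  x = λ² - 11 - 3 = 196 - 14 ≡ 11; y = λ·(11 - 11) - 4 ≡ 15. → (11, 15)
4G: (11, 15) + (3, 6). λ = (6 - 15)/(3 - 11) ≡ 10/11 mod 19. 11⁻¹ ≡ 7 (mod 19), so λ ≡ 13.
  x = λ² - 11 - 3 = 169 - 14 ≡ 3; y = λ·(11 - 3) - 15 ≡ 13. → (3, 13)
5G: (3, 13) + (3, 6): same x and y₁ ≡ -y₂, so the sum is ∞.
6G: ∞ + (3, 6) = (3, 6) (identity).
7G: tangent at (3, 6): λ = (3·3² + 15)/(2·6) ≡ 4/12. 12⁻¹ ≡ 8 (mod 19) since 12·8 = 96 ≡ 1, so λ ≡ 4·8 ≡ 13.
  x = λ² - 3 - 3 = 169 - 6 ≡ 11; y = λ·(3 - 11) - 6 ≡ 4. → (11, 4)
8G: (11, 4) + (3, 6). λ = (6 - 4)/(3 - 11) ≡ 2/11 mod 19. 11⁻¹ ≡ 7 (mod 19), so λ ≡ 14.
  x = λ² - 11 - 3 = 196 - 14 ≡ 11; y = λ·(11 - 11) - 4 ≡ 15. → (11, 15)

(11, 15)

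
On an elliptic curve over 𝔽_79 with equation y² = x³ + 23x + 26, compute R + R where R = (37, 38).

(50, 31)

tangent at (37, 38): λ = (3·37² + 23)/(2·38) ≡ 22/76. 76⁻¹ ≡ 26 (mod 79), so λ ≡ 22·26 ≡ 19.
  x = λ² - 37 - 37 = 361 - 74 ≡ 50; y = λ·(37 - 50) - 38 ≡ 31. → (50, 31)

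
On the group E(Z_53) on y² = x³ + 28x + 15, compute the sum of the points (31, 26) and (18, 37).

(31, 26) + (18, 37). λ = (37 - 26)/(18 - 31) ≡ 11/40 mod 53. 40⁻¹ ≡ 4 (mod 53), so λ ≡ 44.
  x = λ² - 31 - 18 = 1936 - 49 ≡ 32; y = λ·(31 - 32) - 26 ≡ 36. → (32, 36)

(32, 36)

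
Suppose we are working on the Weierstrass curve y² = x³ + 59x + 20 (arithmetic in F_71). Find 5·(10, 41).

Write Q = (10, 41).
Repeated addition: build up to 5Q.
2Q: tangent at (10, 41): λ = (3·10² + 59)/(2·41) ≡ 4/11. 11⁻¹ ≡ 13 (mod 71) since 11·13 = 143 ≡ 1, so λ ≡ 4·13 ≡ 52.
  x = λ² - 10 - 10 = 2704 - 20 ≡ 57; y = λ·(10 - 57) - 41 ≡ 0. → (57, 0)
3Q: (57, 0) + (10, 41). λ = (41 - 0)/(10 - 57) ≡ 41/24 mod 71. 24⁻¹ ≡ 3 (mod 71) since 24·3 = 72 ≡ 1, so λ ≡ 52.
  x = λ² - 57 - 10 = 2704 - 67 ≡ 10; y = λ·(57 - 10) - 0 ≡ 30. → (10, 30)
4Q: (10, 30) + (10, 41): same x and y₁ ≡ -y₂, so the sum is O.
5Q: O + (10, 41) = (10, 41) (identity).

(10, 41)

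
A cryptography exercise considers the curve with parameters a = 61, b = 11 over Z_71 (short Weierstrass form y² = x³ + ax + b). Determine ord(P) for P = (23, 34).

2P: tangent at (23, 34): λ = (3·23² + 61)/(2·34) ≡ 15/68. 68⁻¹ ≡ 47 (mod 71), so λ ≡ 15·47 ≡ 66.
  x = λ² - 23 - 23 = 4356 - 46 ≡ 50; y = λ·(23 - 50) - 34 ≡ 30. → (50, 30)
3P: (50, 30) + (23, 34). λ = (34 - 30)/(23 - 50) ≡ 4/44 mod 71. 44⁻¹ ≡ 21 (mod 71), so λ ≡ 13.
  x = λ² - 50 - 23 = 169 - 73 ≡ 25; y = λ·(50 - 25) - 30 ≡ 11. → (25, 11)
4P: (25, 11) + (23, 34). λ = (34 - 11)/(23 - 25) ≡ 23/69 mod 71. 69⁻¹ ≡ 35 (mod 71), so λ ≡ 24.
  x = λ² - 25 - 23 = 576 - 48 ≡ 31; y = λ·(25 - 31) - 11 ≡ 58. → (31, 58)
5P: (31, 58) + (23, 34). λ = (34 - 58)/(23 - 31) ≡ 47/63 mod 71. 63⁻¹ ≡ 62 (mod 71) since 63·62 = 3906 ≡ 1, so λ ≡ 3.
  x = λ² - 31 - 23 = 9 - 54 ≡ 26; y = λ·(31 - 26) - 58 ≡ 28. → (26, 28)
6P: (26, 28) + (23, 34). λ = (34 - 28)/(23 - 26) ≡ 6/68 mod 71. 68⁻¹ ≡ 47 (mod 71) since 68·47 = 3196 ≡ 1, so λ ≡ 69.
  x = λ² - 26 - 23 = 4761 - 49 ≡ 26; y = λ·(26 - 26) - 28 ≡ 43. → (26, 43)
7P: (26, 43) + (23, 34). λ = (34 - 43)/(23 - 26) ≡ 62/68 mod 71. 68⁻¹ ≡ 47 (mod 71) since 68·47 = 3196 ≡ 1, so λ ≡ 3.
  x = λ² - 26 - 23 = 9 - 49 ≡ 31; y = λ·(26 - 31) - 43 ≡ 13. → (31, 13)
8P: (31, 13) + (23, 34). λ = (34 - 13)/(23 - 31) ≡ 21/63 mod 71. 63⁻¹ ≡ 62 (mod 71), so λ ≡ 24.
  x = λ² - 31 - 23 = 576 - 54 ≡ 25; y = λ·(31 - 25) - 13 ≡ 60. → (25, 60)
9P: (25, 60) + (23, 34). λ = (34 - 60)/(23 - 25) ≡ 45/69 mod 71. 69⁻¹ ≡ 35 (mod 71) since 69·35 = 2415 ≡ 1, so λ ≡ 13.
  x = λ² - 25 - 23 = 169 - 48 ≡ 50; y = λ·(25 - 50) - 60 ≡ 41. → (50, 41)
10P: (50, 41) + (23, 34). λ = (34 - 41)/(23 - 50) ≡ 64/44 mod 71. 44⁻¹ ≡ 21 (mod 71), so λ ≡ 66.
  x = λ² - 50 - 23 = 4356 - 73 ≡ 23; y = λ·(50 - 23) - 41 ≡ 37. → (23, 37)
11P: (23, 37) + (23, 34): same x and y₁ ≡ -y₂, so the sum is ∞.
11P = ∞, so the order is 11.

11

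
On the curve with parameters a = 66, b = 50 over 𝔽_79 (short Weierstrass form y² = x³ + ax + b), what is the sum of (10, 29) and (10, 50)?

O

The two points share x = 10 and their y-coordinates satisfy 29 + 50 ≡ 0 (mod 79), so they are inverses. Their sum is the point at infinity.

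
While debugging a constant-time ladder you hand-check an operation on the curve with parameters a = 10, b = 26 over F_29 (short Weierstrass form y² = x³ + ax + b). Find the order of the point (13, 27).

9

2P: tangent at (13, 27): λ = (3·13² + 10)/(2·27) ≡ 24/25. 25⁻¹ ≡ 7 (mod 29) since 25·7 = 175 ≡ 1, so λ ≡ 24·7 ≡ 23.
  x = λ² - 13 - 13 = 529 - 26 ≡ 10; y = λ·(13 - 10) - 27 ≡ 13. → (10, 13)
3P: (10, 13) + (13, 27). λ = (27 - 13)/(13 - 10) ≡ 14/3 mod 29. 3⁻¹ ≡ 10 (mod 29), so λ ≡ 24.
  x = λ² - 10 - 13 = 576 - 23 ≡ 2; y = λ·(10 - 2) - 13 ≡ 5. → (2, 5)
4P: (2, 5) + (13, 27). λ = (27 - 5)/(13 - 2) ≡ 22/11 mod 29. 11⁻¹ ≡ 8 (mod 29), so λ ≡ 2.
  x = λ² - 2 - 13 = 4 - 15 ≡ 18; y = λ·(2 - 18) - 5 ≡ 21. → (18, 21)
5P: (18, 21) + (13, 27). λ = (27 - 21)/(13 - 18) ≡ 6/24 mod 29. 24⁻¹ ≡ 23 (mod 29), so λ ≡ 22.
  x = λ² - 18 - 13 = 484 - 31 ≡ 18; y = λ·(18 - 18) - 21 ≡ 8. → (18, 8)
6P: (18, 8) + (13, 27). λ = (27 - 8)/(13 - 18) ≡ 19/24 mod 29. 24⁻¹ ≡ 23 (mod 29) since 24·23 = 552 ≡ 1, so λ ≡ 2.
  x = λ² - 18 - 13 = 4 - 31 ≡ 2; y = λ·(18 - 2) - 8 ≡ 24. → (2, 24)
7P: (2, 24) + (13, 27). λ = (27 - 24)/(13 - 2) ≡ 3/11 mod 29. 11⁻¹ ≡ 8 (mod 29), so λ ≡ 24.
  x = λ² - 2 - 13 = 576 - 15 ≡ 10; y = λ·(2 - 10) - 24 ≡ 16. → (10, 16)
8P: (10, 16) + (13, 27). λ = (27 - 16)/(13 - 10) ≡ 11/3 mod 29. 3⁻¹ ≡ 10 (mod 29), so λ ≡ 23.
  x = λ² - 10 - 13 = 529 - 23 ≡ 13; y = λ·(10 - 13) - 16 ≡ 2. → (13, 2)
9P: (13, 2) + (13, 27): same x and y₁ ≡ -y₂, so the sum is 𝒪.
9P = 𝒪, so the order is 9.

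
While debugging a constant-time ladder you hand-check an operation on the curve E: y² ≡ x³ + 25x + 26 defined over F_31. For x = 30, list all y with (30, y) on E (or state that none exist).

x³ + 25x + 26 = 27776 ≡ 0 (mod 31).
Only y = 0 satisfies y² ≡ 0.

0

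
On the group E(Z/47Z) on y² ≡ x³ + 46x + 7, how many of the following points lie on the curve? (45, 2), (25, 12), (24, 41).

(45, 2): 2² ≡ 4, rhs ≡ 1 → off.
(25, 12): 12² ≡ 3, rhs ≡ 3 → on.
(24, 41): 41² ≡ 36, rhs ≡ 36 → on.

2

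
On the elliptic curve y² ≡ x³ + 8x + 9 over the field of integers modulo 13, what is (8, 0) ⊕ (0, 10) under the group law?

(8, 0) + (0, 10). λ = (10 - 0)/(0 - 8) ≡ 10/5 mod 13. 5⁻¹ ≡ 8 (mod 13), so λ ≡ 2.
  x = λ² - 8 - 0 = 4 - 8 ≡ 9; y = λ·(8 - 9) - 0 ≡ 11. → (9, 11)

(9, 11)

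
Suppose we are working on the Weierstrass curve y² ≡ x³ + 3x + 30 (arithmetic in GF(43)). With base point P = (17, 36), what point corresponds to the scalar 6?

Double-and-add on 6 = (110)₂. Start with P = (17, 36) for the leading 1-bit.
double: tangent at (17, 36): λ = (3·17² + 3)/(2·36) ≡ 10/29. 29⁻¹ ≡ 3 (mod 43) since 29·3 = 87 ≡ 1, so λ ≡ 10·3 ≡ 30.
  x = λ² - 17 - 17 = 900 - 34 ≡ 6; y = λ·(17 - 6) - 36 ≡ 36. → (6, 36)
add P: (6, 36) + (17, 36). λ = (36 - 36)/(17 - 6) ≡ 0/11 mod 43. 11⁻¹ ≡ 4 (mod 43), so λ ≡ 0.
  x = λ² - 6 - 17 = 0 - 23 ≡ 20; y = λ·(6 - 20) - 36 ≡ 7. → (20, 7)
double: tangent at (20, 7): λ = (3·20² + 3)/(2·7) ≡ 42/14. 14⁻¹ ≡ 40 (mod 43), so λ ≡ 42·40 ≡ 3.
  x = λ² - 20 - 20 = 9 - 40 ≡ 12; y = λ·(20 - 12) - 7 ≡ 17. → (12, 17)

(12, 17)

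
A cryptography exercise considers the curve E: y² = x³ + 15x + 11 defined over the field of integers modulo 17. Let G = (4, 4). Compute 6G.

Double-and-add on 6 = (110)₂. Start with G = (4, 4) for the leading 1-bit.
double: tangent at (4, 4): λ = (3·4² + 15)/(2·4) ≡ 12/8. 8⁻¹ ≡ 15 (mod 17), so λ ≡ 12·15 ≡ 10.
  x = λ² - 4 - 4 = 100 - 8 ≡ 7; y = λ·(4 - 7) - 4 ≡ 0. → (7, 0)
add G: (7, 0) + (4, 4). λ = (4 - 0)/(4 - 7) ≡ 4/14 mod 17. 14⁻¹ ≡ 11 (mod 17), so λ ≡ 10.
  x = λ² - 7 - 4 = 100 - 11 ≡ 4; y = λ·(7 - 4) - 0 ≡ 13. → (4, 13)
double: tangent at (4, 13): λ = (3·4² + 15)/(2·13) ≡ 12/9. 9⁻¹ ≡ 2 (mod 17) since 9·2 = 18 ≡ 1, so λ ≡ 12·2 ≡ 7.
  x = λ² - 4 - 4 = 49 - 8 ≡ 7; y = λ·(4 - 7) - 13 ≡ 0. → (7, 0)

(7, 0)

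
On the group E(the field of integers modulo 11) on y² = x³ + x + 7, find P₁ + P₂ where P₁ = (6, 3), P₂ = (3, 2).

(7, 4)

(6, 3) + (3, 2). λ = (2 - 3)/(3 - 6) ≡ 10/8 mod 11. 8⁻¹ ≡ 7 (mod 11), so λ ≡ 4.
  x = λ² - 6 - 3 = 16 - 9 ≡ 7; y = λ·(6 - 7) - 3 ≡ 4. → (7, 4)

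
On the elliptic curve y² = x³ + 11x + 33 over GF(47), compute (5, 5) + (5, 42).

O

The two points share x = 5 and their y-coordinates satisfy 5 + 42 ≡ 0 (mod 47), so they are inverses. Their sum is ∞.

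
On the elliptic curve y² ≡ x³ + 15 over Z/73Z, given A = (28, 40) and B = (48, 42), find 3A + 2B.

(67, 50)

First 3A:
Repeated addition: build up to 3A.
2A: tangent at (28, 40): λ = (3·28² + 0)/(2·40) ≡ 16/7. 7⁻¹ ≡ 21 (mod 73) since 7·21 = 147 ≡ 1, so λ ≡ 16·21 ≡ 44.
  x = λ² - 28 - 28 = 1936 - 56 ≡ 55; y = λ·(28 - 55) - 40 ≡ 13. → (55, 13)
3A: (55, 13) + (28, 40). λ = (40 - 13)/(28 - 55) ≡ 27/46 mod 73. 46⁻¹ ≡ 27 (mod 73), so λ ≡ 72.
  x = λ² - 55 - 28 = 5184 - 83 ≡ 64; y = λ·(55 - 64) - 13 ≡ 69. → (64, 69)
3A = (64, 69).
Next 2B:
Repeated addition: build up to 2B.
2B: tangent at (48, 42): λ = (3·48² + 0)/(2·42) ≡ 50/11. 11⁻¹ ≡ 20 (mod 73) since 11·20 = 220 ≡ 1, so λ ≡ 50·20 ≡ 51.
  x = λ² - 48 - 48 = 2601 - 96 ≡ 23; y = λ·(48 - 23) - 42 ≡ 65. → (23, 65)
2B = (23, 65).
Finally 3A + 2B:
(64, 69) + (23, 65). λ = (65 - 69)/(23 - 64) ≡ 69/32 mod 73. 32⁻¹ ≡ 16 (mod 73) since 32·16 = 512 ≡ 1, so λ ≡ 9.
  x = λ² - 64 - 23 = 81 - 87 ≡ 67; y = λ·(64 - 67) - 69 ≡ 50. → (67, 50)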